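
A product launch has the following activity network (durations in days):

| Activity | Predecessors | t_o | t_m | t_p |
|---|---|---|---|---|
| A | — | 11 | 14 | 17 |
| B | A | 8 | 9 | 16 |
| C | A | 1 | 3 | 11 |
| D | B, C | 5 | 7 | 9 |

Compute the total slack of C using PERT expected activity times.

te_A = (11 + 4·14 + 17)/6 = 84/6 = 14
te_B = (8 + 4·9 + 16)/6 = 60/6 = 10
te_C = (1 + 4·3 + 11)/6 = 24/6 = 4
te_D = (5 + 4·7 + 9)/6 = 42/6 = 7

Forward pass:
ES_A = 0; EF_A = 14
ES_B = 14; EF_B = 14+10 = 24
ES_C = 14; EF_C = 14+4 = 18
ES_D = max(EF_B=24, EF_C=18) = 24; EF_D = 24+7 = 31
Expected project duration μ = 31 days. Critical path: A → B → D.

Backward pass:
LF_D = 31; LS_D = 31−7 = 24
LF_C = LS_D = 24; LS_C = 24−4 = 20
LF_B = LS_D = 24; LS_B = 24−10 = 14
LF_A = min(LS_B=14, LS_C=20) = 14; LS_A = 14−14 = 0
Slack_C = LS_C − ES_C = 20 − 14 = 6

6 days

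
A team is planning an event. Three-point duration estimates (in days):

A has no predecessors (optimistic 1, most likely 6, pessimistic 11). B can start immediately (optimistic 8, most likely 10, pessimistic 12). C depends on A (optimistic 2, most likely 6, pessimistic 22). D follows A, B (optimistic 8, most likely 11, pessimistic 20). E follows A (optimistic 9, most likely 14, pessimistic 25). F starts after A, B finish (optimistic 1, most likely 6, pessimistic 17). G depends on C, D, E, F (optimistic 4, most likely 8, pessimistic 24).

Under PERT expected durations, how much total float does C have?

8 days

te_A = (1 + 4·6 + 11)/6 = 36/6 = 6
te_B = (8 + 4·10 + 12)/6 = 60/6 = 10
te_C = (2 + 4·6 + 22)/6 = 48/6 = 8
te_D = (8 + 4·11 + 20)/6 = 72/6 = 12
te_E = (9 + 4·14 + 25)/6 = 90/6 = 15
te_F = (1 + 4·6 + 17)/6 = 42/6 = 7
te_G = (4 + 4·8 + 24)/6 = 60/6 = 10

Forward pass:
ES_A = 0; EF_A = 6
ES_B = 0; EF_B = 10
ES_C = 6; EF_C = 6+8 = 14
ES_D = max(EF_A=6, EF_B=10) = 10; EF_D = 10+12 = 22
ES_E = 6; EF_E = 6+15 = 21
ES_F = max(EF_A=6, EF_B=10) = 10; EF_F = 10+7 = 17
ES_G = max(EF_C=14, EF_D=22, EF_E=21, EF_F=17) = 22; EF_G = 22+10 = 32
Expected project duration μ = 32 days. Critical path: B → D → G.

Backward pass:
LF_G = 32; LS_G = 32−10 = 22
LF_F = LS_G = 22; LS_F = 22−7 = 15
LF_E = LS_G = 22; LS_E = 22−15 = 7
LF_D = LS_G = 22; LS_D = 22−12 = 10
LF_C = LS_G = 22; LS_C = 22−8 = 14
LF_B = min(LS_D=10, LS_F=15) = 10; LS_B = 10−10 = 0
LF_A = min(LS_C=14, LS_D=10, LS_E=7, LS_F=15) = 7; LS_A = 7−6 = 1
Slack_C = LS_C − ES_C = 14 − 6 = 8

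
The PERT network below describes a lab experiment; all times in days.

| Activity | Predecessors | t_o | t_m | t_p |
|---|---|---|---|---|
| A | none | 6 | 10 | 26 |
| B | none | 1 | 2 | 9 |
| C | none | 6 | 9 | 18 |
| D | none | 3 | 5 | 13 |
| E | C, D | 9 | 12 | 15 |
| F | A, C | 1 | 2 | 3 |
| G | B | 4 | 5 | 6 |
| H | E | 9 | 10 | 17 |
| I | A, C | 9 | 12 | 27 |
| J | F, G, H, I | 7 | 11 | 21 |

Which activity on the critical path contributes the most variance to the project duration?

te_A = (6 + 4·10 + 26)/6 = 72/6 = 12; σ²_A = ((26−6)/6)² = 11.111
te_B = (1 + 4·2 + 9)/6 = 18/6 = 3; σ²_B = ((9−1)/6)² = 1.778
te_C = (6 + 4·9 + 18)/6 = 60/6 = 10; σ²_C = ((18−6)/6)² = 4.000
te_D = (3 + 4·5 + 13)/6 = 36/6 = 6; σ²_D = ((13−3)/6)² = 2.778
te_E = (9 + 4·12 + 15)/6 = 72/6 = 12; σ²_E = ((15−9)/6)² = 1.000
te_F = (1 + 4·2 + 3)/6 = 12/6 = 2; σ²_F = ((3−1)/6)² = 0.111
te_G = (4 + 4·5 + 6)/6 = 30/6 = 5; σ²_G = ((6−4)/6)² = 0.111
te_H = (9 + 4·10 + 17)/6 = 66/6 = 11; σ²_H = ((17−9)/6)² = 1.778
te_I = (9 + 4·12 + 27)/6 = 84/6 = 14; σ²_I = ((27−9)/6)² = 9.000
te_J = (7 + 4·11 + 21)/6 = 72/6 = 12; σ²_J = ((21−7)/6)² = 5.444

Forward pass:
ES_A = 0; EF_A = 12
ES_B = 0; EF_B = 3
ES_C = 0; EF_C = 10
ES_D = 0; EF_D = 6
ES_E = max(EF_C=10, EF_D=6) = 10; EF_E = 10+12 = 22
ES_F = max(EF_A=12, EF_C=10) = 12; EF_F = 12+2 = 14
ES_G = 3; EF_G = 3+5 = 8
ES_H = 22; EF_H = 22+11 = 33
ES_I = max(EF_A=12, EF_C=10) = 12; EF_I = 12+14 = 26
ES_J = max(EF_F=14, EF_G=8, EF_H=33, EF_I=26) = 33; EF_J = 33+12 = 45
Expected project duration μ = 45 days. Critical path: C → E → H → J.

Variances on critical path: σ²_C=4.000, σ²_E=1.000, σ²_H=1.778, σ²_J=5.444.
Largest is σ²_J = 5.444.

J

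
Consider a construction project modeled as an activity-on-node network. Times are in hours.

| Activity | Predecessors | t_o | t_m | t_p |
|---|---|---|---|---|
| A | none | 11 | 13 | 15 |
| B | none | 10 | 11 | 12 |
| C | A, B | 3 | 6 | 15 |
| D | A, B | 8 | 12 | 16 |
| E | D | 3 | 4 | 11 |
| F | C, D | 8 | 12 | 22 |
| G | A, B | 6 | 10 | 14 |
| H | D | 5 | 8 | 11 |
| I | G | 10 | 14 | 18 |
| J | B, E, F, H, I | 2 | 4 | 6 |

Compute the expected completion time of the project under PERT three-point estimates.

42 hours

te_A = (11 + 4·13 + 15)/6 = 78/6 = 13
te_B = (10 + 4·11 + 12)/6 = 66/6 = 11
te_C = (3 + 4·6 + 15)/6 = 42/6 = 7
te_D = (8 + 4·12 + 16)/6 = 72/6 = 12
te_E = (3 + 4·4 + 11)/6 = 30/6 = 5
te_F = (8 + 4·12 + 22)/6 = 78/6 = 13
te_G = (6 + 4·10 + 14)/6 = 60/6 = 10
te_H = (5 + 4·8 + 11)/6 = 48/6 = 8
te_I = (10 + 4·14 + 18)/6 = 84/6 = 14
te_J = (2 + 4·4 + 6)/6 = 24/6 = 4

Forward pass:
ES_A = 0; EF_A = 13
ES_B = 0; EF_B = 11
ES_C = max(EF_A=13, EF_B=11) = 13; EF_C = 13+7 = 20
ES_D = max(EF_A=13, EF_B=11) = 13; EF_D = 13+12 = 25
ES_E = 25; EF_E = 25+5 = 30
ES_F = max(EF_C=20, EF_D=25) = 25; EF_F = 25+13 = 38
ES_G = max(EF_A=13, EF_B=11) = 13; EF_G = 13+10 = 23
ES_H = 25; EF_H = 25+8 = 33
ES_I = 23; EF_I = 23+14 = 37
ES_J = max(EF_B=11, EF_E=30, EF_F=38, EF_H=33, EF_I=37) = 38; EF_J = 38+4 = 42
Expected project duration μ = 42 hours. Critical path: A → D → F → J.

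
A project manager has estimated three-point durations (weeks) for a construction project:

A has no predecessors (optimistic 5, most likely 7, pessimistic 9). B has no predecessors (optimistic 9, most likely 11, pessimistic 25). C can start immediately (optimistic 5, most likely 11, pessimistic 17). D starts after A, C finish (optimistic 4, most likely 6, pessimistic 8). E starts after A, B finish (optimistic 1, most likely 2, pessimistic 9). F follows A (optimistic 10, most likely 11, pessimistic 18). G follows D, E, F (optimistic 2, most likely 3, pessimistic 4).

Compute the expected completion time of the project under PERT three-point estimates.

22 weeks

te_A = (5 + 4·7 + 9)/6 = 42/6 = 7
te_B = (9 + 4·11 + 25)/6 = 78/6 = 13
te_C = (5 + 4·11 + 17)/6 = 66/6 = 11
te_D = (4 + 4·6 + 8)/6 = 36/6 = 6
te_E = (1 + 4·2 + 9)/6 = 18/6 = 3
te_F = (10 + 4·11 + 18)/6 = 72/6 = 12
te_G = (2 + 4·3 + 4)/6 = 18/6 = 3

Forward pass:
ES_A = 0; EF_A = 7
ES_B = 0; EF_B = 13
ES_C = 0; EF_C = 11
ES_D = max(EF_A=7, EF_C=11) = 11; EF_D = 11+6 = 17
ES_E = max(EF_A=7, EF_B=13) = 13; EF_E = 13+3 = 16
ES_F = 7; EF_F = 7+12 = 19
ES_G = max(EF_D=17, EF_E=16, EF_F=19) = 19; EF_G = 19+3 = 22
Expected project duration μ = 22 weeks. Critical path: A → F → G.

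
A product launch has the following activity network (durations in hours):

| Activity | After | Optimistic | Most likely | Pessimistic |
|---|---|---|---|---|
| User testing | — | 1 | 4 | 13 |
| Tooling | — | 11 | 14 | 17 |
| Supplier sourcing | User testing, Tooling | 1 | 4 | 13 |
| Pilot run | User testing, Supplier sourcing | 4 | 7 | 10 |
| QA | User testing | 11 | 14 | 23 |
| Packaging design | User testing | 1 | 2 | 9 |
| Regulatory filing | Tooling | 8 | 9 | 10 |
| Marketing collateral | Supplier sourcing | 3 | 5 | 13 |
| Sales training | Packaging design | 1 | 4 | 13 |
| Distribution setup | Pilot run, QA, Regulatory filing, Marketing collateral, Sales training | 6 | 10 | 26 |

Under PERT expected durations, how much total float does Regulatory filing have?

te_User testing = (1 + 4·4 + 13)/6 = 30/6 = 5
te_Tooling = (11 + 4·14 + 17)/6 = 84/6 = 14
te_Supplier sourcing = (1 + 4·4 + 13)/6 = 30/6 = 5
te_Pilot run = (4 + 4·7 + 10)/6 = 42/6 = 7
te_QA = (11 + 4·14 + 23)/6 = 90/6 = 15
te_Packaging design = (1 + 4·2 + 9)/6 = 18/6 = 3
te_Regulatory filing = (8 + 4·9 + 10)/6 = 54/6 = 9
te_Marketing collateral = (3 + 4·5 + 13)/6 = 36/6 = 6
te_Sales training = (1 + 4·4 + 13)/6 = 30/6 = 5
te_Distribution setup = (6 + 4·10 + 26)/6 = 72/6 = 12

Forward pass:
ES_User testing = 0; EF_User testing = 5
ES_Tooling = 0; EF_Tooling = 14
ES_Supplier sourcing = max(EF_User testing=5, EF_Tooling=14) = 14; EF_Supplier sourcing = 14+5 = 19
ES_Pilot run = max(EF_User testing=5, EF_Supplier sourcing=19) = 19; EF_Pilot run = 19+7 = 26
ES_QA = 5; EF_QA = 5+15 = 20
ES_Packaging design = 5; EF_Packaging design = 5+3 = 8
ES_Regulatory filing = 14; EF_Regulatory filing = 14+9 = 23
ES_Marketing collateral = 19; EF_Marketing collateral = 19+6 = 25
ES_Sales training = 8; EF_Sales training = 8+5 = 13
ES_Distribution setup = max(EF_Pilot run=26, EF_QA=20, EF_Regulatory filing=23, EF_Marketing collateral=25, EF_Sales training=13) = 26; EF_Distribution setup = 26+12 = 38
Expected project duration μ = 38 hours. Critical path: Tooling → Supplier sourcing → Pilot run → Distribution setup.

Backward pass:
LF_Distribution setup = 38; LS_Distribution setup = 38−12 = 26
LF_Sales training = LS_Distribution setup = 26; LS_Sales training = 26−5 = 21
LF_Marketing collateral = LS_Distribution setup = 26; LS_Marketing collateral = 26−6 = 20
LF_Regulatory filing = LS_Distribution setup = 26; LS_Regulatory filing = 26−9 = 17
LF_Packaging design = LS_Sales training = 21; LS_Packaging design = 21−3 = 18
LF_QA = LS_Distribution setup = 26; LS_QA = 26−15 = 11
LF_Pilot run = LS_Distribution setup = 26; LS_Pilot run = 26−7 = 19
LF_Supplier sourcing = min(LS_Pilot run=19, LS_Marketing collateral=20) = 19; LS_Supplier sourcing = 19−5 = 14
LF_Tooling = min(LS_Supplier sourcing=14, LS_Regulatory filing=17) = 14; LS_Tooling = 14−14 = 0
LF_User testing = min(LS_Supplier sourcing=14, LS_Pilot run=19, LS_QA=11, LS_Packaging design=18) = 11; LS_User testing = 11−5 = 6
Slack_Regulatory filing = LS_Regulatory filing − ES_Regulatory filing = 17 − 14 = 3

3 hours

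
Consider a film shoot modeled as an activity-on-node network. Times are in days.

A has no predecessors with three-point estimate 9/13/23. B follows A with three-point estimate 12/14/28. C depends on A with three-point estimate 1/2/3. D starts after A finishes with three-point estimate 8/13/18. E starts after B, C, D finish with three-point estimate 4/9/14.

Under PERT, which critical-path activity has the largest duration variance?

B

te_A = (9 + 4·13 + 23)/6 = 84/6 = 14; σ²_A = ((23−9)/6)² = 5.444
te_B = (12 + 4·14 + 28)/6 = 96/6 = 16; σ²_B = ((28−12)/6)² = 7.111
te_C = (1 + 4·2 + 3)/6 = 12/6 = 2; σ²_C = ((3−1)/6)² = 0.111
te_D = (8 + 4·13 + 18)/6 = 78/6 = 13; σ²_D = ((18−8)/6)² = 2.778
te_E = (4 + 4·9 + 14)/6 = 54/6 = 9; σ²_E = ((14−4)/6)² = 2.778

Forward pass:
ES_A = 0; EF_A = 14
ES_B = 14; EF_B = 14+16 = 30
ES_C = 14; EF_C = 14+2 = 16
ES_D = 14; EF_D = 14+13 = 27
ES_E = max(EF_B=30, EF_C=16, EF_D=27) = 30; EF_E = 30+9 = 39
Expected project duration μ = 39 days. Critical path: A → B → E.

Variances on critical path: σ²_A=5.444, σ²_B=7.111, σ²_E=2.778.
Largest is σ²_B = 7.111.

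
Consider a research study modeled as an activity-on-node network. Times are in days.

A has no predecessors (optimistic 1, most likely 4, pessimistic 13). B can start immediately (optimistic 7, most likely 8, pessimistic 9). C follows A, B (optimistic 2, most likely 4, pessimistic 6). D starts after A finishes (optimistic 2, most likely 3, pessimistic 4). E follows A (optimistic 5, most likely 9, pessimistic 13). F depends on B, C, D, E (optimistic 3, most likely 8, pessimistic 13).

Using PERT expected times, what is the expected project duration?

te_A = (1 + 4·4 + 13)/6 = 30/6 = 5
te_B = (7 + 4·8 + 9)/6 = 48/6 = 8
te_C = (2 + 4·4 + 6)/6 = 24/6 = 4
te_D = (2 + 4·3 + 4)/6 = 18/6 = 3
te_E = (5 + 4·9 + 13)/6 = 54/6 = 9
te_F = (3 + 4·8 + 13)/6 = 48/6 = 8

Forward pass:
ES_A = 0; EF_A = 5
ES_B = 0; EF_B = 8
ES_C = max(EF_A=5, EF_B=8) = 8; EF_C = 8+4 = 12
ES_D = 5; EF_D = 5+3 = 8
ES_E = 5; EF_E = 5+9 = 14
ES_F = max(EF_B=8, EF_C=12, EF_D=8, EF_E=14) = 14; EF_F = 14+8 = 22
Expected project duration μ = 22 days. Critical path: A → E → F.

22 days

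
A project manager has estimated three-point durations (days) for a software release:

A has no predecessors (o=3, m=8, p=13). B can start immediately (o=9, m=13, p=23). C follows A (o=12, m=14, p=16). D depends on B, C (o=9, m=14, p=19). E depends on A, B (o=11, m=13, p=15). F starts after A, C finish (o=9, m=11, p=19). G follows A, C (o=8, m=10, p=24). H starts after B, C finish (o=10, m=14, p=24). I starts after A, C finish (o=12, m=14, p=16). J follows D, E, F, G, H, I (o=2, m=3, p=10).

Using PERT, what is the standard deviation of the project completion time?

te_A = (3 + 4·8 + 13)/6 = 48/6 = 8; σ²_A = ((13−3)/6)² = 2.778
te_B = (9 + 4·13 + 23)/6 = 84/6 = 14; σ²_B = ((23−9)/6)² = 5.444
te_C = (12 + 4·14 + 16)/6 = 84/6 = 14; σ²_C = ((16−12)/6)² = 0.444
te_D = (9 + 4·14 + 19)/6 = 84/6 = 14; σ²_D = ((19−9)/6)² = 2.778
te_E = (11 + 4·13 + 15)/6 = 78/6 = 13; σ²_E = ((15−11)/6)² = 0.444
te_F = (9 + 4·11 + 19)/6 = 72/6 = 12; σ²_F = ((19−9)/6)² = 2.778
te_G = (8 + 4·10 + 24)/6 = 72/6 = 12; σ²_G = ((24−8)/6)² = 7.111
te_H = (10 + 4·14 + 24)/6 = 90/6 = 15; σ²_H = ((24−10)/6)² = 5.444
te_I = (12 + 4·14 + 16)/6 = 84/6 = 14; σ²_I = ((16−12)/6)² = 0.444
te_J = (2 + 4·3 + 10)/6 = 24/6 = 4; σ²_J = ((10−2)/6)² = 1.778

Forward pass:
ES_A = 0; EF_A = 8
ES_B = 0; EF_B = 14
ES_C = 8; EF_C = 8+14 = 22
ES_D = max(EF_B=14, EF_C=22) = 22; EF_D = 22+14 = 36
ES_E = max(EF_A=8, EF_B=14) = 14; EF_E = 14+13 = 27
ES_F = max(EF_A=8, EF_C=22) = 22; EF_F = 22+12 = 34
ES_G = max(EF_A=8, EF_C=22) = 22; EF_G = 22+12 = 34
ES_H = max(EF_B=14, EF_C=22) = 22; EF_H = 22+15 = 37
ES_I = max(EF_A=8, EF_C=22) = 22; EF_I = 22+14 = 36
ES_J = max(EF_D=36, EF_E=27, EF_F=34, EF_G=34, EF_H=37, EF_I=36) = 37; EF_J = 37+4 = 41
Expected project duration μ = 41 days. Critical path: A → C → H → J.

Variance along critical path = 2.778 + 0.444 + 5.444 + 1.778 = 10.444
σ = √10.444 = 3.232 days

3.23 days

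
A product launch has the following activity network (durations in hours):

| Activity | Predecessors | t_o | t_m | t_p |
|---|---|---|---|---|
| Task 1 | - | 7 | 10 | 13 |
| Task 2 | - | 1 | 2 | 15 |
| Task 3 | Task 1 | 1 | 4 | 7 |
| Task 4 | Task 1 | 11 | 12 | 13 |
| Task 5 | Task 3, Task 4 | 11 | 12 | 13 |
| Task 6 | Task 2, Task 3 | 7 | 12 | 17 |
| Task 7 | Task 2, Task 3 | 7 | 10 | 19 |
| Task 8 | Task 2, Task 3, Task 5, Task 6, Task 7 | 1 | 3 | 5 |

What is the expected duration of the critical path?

37 hours

te_Task 1 = (7 + 4·10 + 13)/6 = 60/6 = 10
te_Task 2 = (1 + 4·2 + 15)/6 = 24/6 = 4
te_Task 3 = (1 + 4·4 + 7)/6 = 24/6 = 4
te_Task 4 = (11 + 4·12 + 13)/6 = 72/6 = 12
te_Task 5 = (11 + 4·12 + 13)/6 = 72/6 = 12
te_Task 6 = (7 + 4·12 + 17)/6 = 72/6 = 12
te_Task 7 = (7 + 4·10 + 19)/6 = 66/6 = 11
te_Task 8 = (1 + 4·3 + 5)/6 = 18/6 = 3

Forward pass:
ES_Task 1 = 0; EF_Task 1 = 10
ES_Task 2 = 0; EF_Task 2 = 4
ES_Task 3 = 10; EF_Task 3 = 10+4 = 14
ES_Task 4 = 10; EF_Task 4 = 10+12 = 22
ES_Task 5 = max(EF_Task 3=14, EF_Task 4=22) = 22; EF_Task 5 = 22+12 = 34
ES_Task 6 = max(EF_Task 2=4, EF_Task 3=14) = 14; EF_Task 6 = 14+12 = 26
ES_Task 7 = max(EF_Task 2=4, EF_Task 3=14) = 14; EF_Task 7 = 14+11 = 25
ES_Task 8 = max(EF_Task 2=4, EF_Task 3=14, EF_Task 5=34, EF_Task 6=26, EF_Task 7=25) = 34; EF_Task 8 = 34+3 = 37
Expected project duration μ = 37 hours. Critical path: Task 1 → Task 4 → Task 5 → Task 8.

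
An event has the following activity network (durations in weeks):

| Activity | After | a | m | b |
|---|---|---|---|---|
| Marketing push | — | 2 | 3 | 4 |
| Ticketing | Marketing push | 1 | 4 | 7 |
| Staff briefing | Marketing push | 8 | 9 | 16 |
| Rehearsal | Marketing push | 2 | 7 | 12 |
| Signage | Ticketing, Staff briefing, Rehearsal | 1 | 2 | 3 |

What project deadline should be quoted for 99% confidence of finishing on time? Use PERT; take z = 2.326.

te_Marketing push = (2 + 4·3 + 4)/6 = 18/6 = 3; σ²_Marketing push = ((4−2)/6)² = 0.111
te_Ticketing = (1 + 4·4 + 7)/6 = 24/6 = 4; σ²_Ticketing = ((7−1)/6)² = 1.000
te_Staff briefing = (8 + 4·9 + 16)/6 = 60/6 = 10; σ²_Staff briefing = ((16−8)/6)² = 1.778
te_Rehearsal = (2 + 4·7 + 12)/6 = 42/6 = 7; σ²_Rehearsal = ((12−2)/6)² = 2.778
te_Signage = (1 + 4·2 + 3)/6 = 12/6 = 2; σ²_Signage = ((3−1)/6)² = 0.111

Forward pass:
ES_Marketing push = 0; EF_Marketing push = 3
ES_Ticketing = 3; EF_Ticketing = 3+4 = 7
ES_Staff briefing = 3; EF_Staff briefing = 3+10 = 13
ES_Rehearsal = 3; EF_Rehearsal = 3+7 = 10
ES_Signage = max(EF_Ticketing=7, EF_Staff briefing=13, EF_Rehearsal=10) = 13; EF_Signage = 13+2 = 15
Expected project duration μ = 15 weeks. Critical path: Marketing push → Staff briefing → Signage.

Variance along critical path = 0.111 + 1.778 + 0.111 = 2.000; σ = 1.414 weeks.
D = μ + z·σ = 15 + 2.326·1.414 = 18.3 weeks

18.3 weeks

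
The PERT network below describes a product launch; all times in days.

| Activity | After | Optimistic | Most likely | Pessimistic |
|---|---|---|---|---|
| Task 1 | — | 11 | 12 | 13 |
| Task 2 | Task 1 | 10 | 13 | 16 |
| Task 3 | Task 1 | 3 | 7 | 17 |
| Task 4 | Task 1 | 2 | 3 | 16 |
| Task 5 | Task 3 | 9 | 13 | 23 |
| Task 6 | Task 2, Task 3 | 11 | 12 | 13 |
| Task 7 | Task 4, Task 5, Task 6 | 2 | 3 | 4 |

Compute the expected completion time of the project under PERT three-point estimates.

40 days

te_Task 1 = (11 + 4·12 + 13)/6 = 72/6 = 12
te_Task 2 = (10 + 4·13 + 16)/6 = 78/6 = 13
te_Task 3 = (3 + 4·7 + 17)/6 = 48/6 = 8
te_Task 4 = (2 + 4·3 + 16)/6 = 30/6 = 5
te_Task 5 = (9 + 4·13 + 23)/6 = 84/6 = 14
te_Task 6 = (11 + 4·12 + 13)/6 = 72/6 = 12
te_Task 7 = (2 + 4·3 + 4)/6 = 18/6 = 3

Forward pass:
ES_Task 1 = 0; EF_Task 1 = 12
ES_Task 2 = 12; EF_Task 2 = 12+13 = 25
ES_Task 3 = 12; EF_Task 3 = 12+8 = 20
ES_Task 4 = 12; EF_Task 4 = 12+5 = 17
ES_Task 5 = 20; EF_Task 5 = 20+14 = 34
ES_Task 6 = max(EF_Task 2=25, EF_Task 3=20) = 25; EF_Task 6 = 25+12 = 37
ES_Task 7 = max(EF_Task 4=17, EF_Task 5=34, EF_Task 6=37) = 37; EF_Task 7 = 37+3 = 40
Expected project duration μ = 40 days. Critical path: Task 1 → Task 2 → Task 6 → Task 7.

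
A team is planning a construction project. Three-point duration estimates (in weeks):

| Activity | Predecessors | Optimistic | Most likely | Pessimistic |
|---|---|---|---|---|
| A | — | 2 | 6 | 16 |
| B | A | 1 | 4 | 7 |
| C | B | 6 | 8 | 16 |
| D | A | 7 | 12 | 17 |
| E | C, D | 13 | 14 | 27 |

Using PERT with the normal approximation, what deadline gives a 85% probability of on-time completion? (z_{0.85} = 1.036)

te_A = (2 + 4·6 + 16)/6 = 42/6 = 7; σ²_A = ((16−2)/6)² = 5.444
te_B = (1 + 4·4 + 7)/6 = 24/6 = 4; σ²_B = ((7−1)/6)² = 1.000
te_C = (6 + 4·8 + 16)/6 = 54/6 = 9; σ²_C = ((16−6)/6)² = 2.778
te_D = (7 + 4·12 + 17)/6 = 72/6 = 12; σ²_D = ((17−7)/6)² = 2.778
te_E = (13 + 4·14 + 27)/6 = 96/6 = 16; σ²_E = ((27−13)/6)² = 5.444

Forward pass:
ES_A = 0; EF_A = 7
ES_B = 7; EF_B = 7+4 = 11
ES_C = 11; EF_C = 11+9 = 20
ES_D = 7; EF_D = 7+12 = 19
ES_E = max(EF_C=20, EF_D=19) = 20; EF_E = 20+16 = 36
Expected project duration μ = 36 weeks. Critical path: A → B → C → E.

Variance along critical path = 5.444 + 1.000 + 2.778 + 5.444 = 14.667; σ = 3.830 weeks.
D = μ + z·σ = 36 + 1.036·3.830 = 40.0 weeks

40.0 weeks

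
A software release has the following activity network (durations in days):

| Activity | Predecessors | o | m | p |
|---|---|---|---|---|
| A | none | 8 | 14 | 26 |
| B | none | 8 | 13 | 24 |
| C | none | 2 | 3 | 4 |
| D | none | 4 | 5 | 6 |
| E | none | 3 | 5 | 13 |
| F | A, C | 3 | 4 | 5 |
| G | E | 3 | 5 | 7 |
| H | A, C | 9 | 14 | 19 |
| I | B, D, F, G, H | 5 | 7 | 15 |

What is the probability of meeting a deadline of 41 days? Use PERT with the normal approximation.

0.853

te_A = (8 + 4·14 + 26)/6 = 90/6 = 15; σ²_A = ((26−8)/6)² = 9.000
te_B = (8 + 4·13 + 24)/6 = 84/6 = 14; σ²_B = ((24−8)/6)² = 7.111
te_C = (2 + 4·3 + 4)/6 = 18/6 = 3; σ²_C = ((4−2)/6)² = 0.111
te_D = (4 + 4·5 + 6)/6 = 30/6 = 5; σ²_D = ((6−4)/6)² = 0.111
te_E = (3 + 4·5 + 13)/6 = 36/6 = 6; σ²_E = ((13−3)/6)² = 2.778
te_F = (3 + 4·4 + 5)/6 = 24/6 = 4; σ²_F = ((5−3)/6)² = 0.111
te_G = (3 + 4·5 + 7)/6 = 30/6 = 5; σ²_G = ((7−3)/6)² = 0.444
te_H = (9 + 4·14 + 19)/6 = 84/6 = 14; σ²_H = ((19−9)/6)² = 2.778
te_I = (5 + 4·7 + 15)/6 = 48/6 = 8; σ²_I = ((15−5)/6)² = 2.778

Forward pass:
ES_A = 0; EF_A = 15
ES_B = 0; EF_B = 14
ES_C = 0; EF_C = 3
ES_D = 0; EF_D = 5
ES_E = 0; EF_E = 6
ES_F = max(EF_A=15, EF_C=3) = 15; EF_F = 15+4 = 19
ES_G = 6; EF_G = 6+5 = 11
ES_H = max(EF_A=15, EF_C=3) = 15; EF_H = 15+14 = 29
ES_I = max(EF_B=14, EF_D=5, EF_F=19, EF_G=11, EF_H=29) = 29; EF_I = 29+8 = 37
Expected project duration μ = 37 days. Critical path: A → H → I.

Variance along critical path = 9.000 + 2.778 + 2.778 = 14.556; σ = √14.556 = 3.815 days.
Z = (41 − 37) / 3.815 = 1.048
P(T ≤ 41) = Φ(1.048) ≈ 0.853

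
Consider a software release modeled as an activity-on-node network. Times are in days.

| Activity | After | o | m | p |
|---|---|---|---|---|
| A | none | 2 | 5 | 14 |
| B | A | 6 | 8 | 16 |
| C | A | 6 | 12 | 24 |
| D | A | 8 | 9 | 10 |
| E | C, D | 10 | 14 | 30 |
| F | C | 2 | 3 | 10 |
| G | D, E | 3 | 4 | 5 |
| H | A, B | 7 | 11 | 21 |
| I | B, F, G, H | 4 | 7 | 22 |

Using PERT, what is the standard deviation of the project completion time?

te_A = (2 + 4·5 + 14)/6 = 36/6 = 6; σ²_A = ((14−2)/6)² = 4.000
te_B = (6 + 4·8 + 16)/6 = 54/6 = 9; σ²_B = ((16−6)/6)² = 2.778
te_C = (6 + 4·12 + 24)/6 = 78/6 = 13; σ²_C = ((24−6)/6)² = 9.000
te_D = (8 + 4·9 + 10)/6 = 54/6 = 9; σ²_D = ((10−8)/6)² = 0.111
te_E = (10 + 4·14 + 30)/6 = 96/6 = 16; σ²_E = ((30−10)/6)² = 11.111
te_F = (2 + 4·3 + 10)/6 = 24/6 = 4; σ²_F = ((10−2)/6)² = 1.778
te_G = (3 + 4·4 + 5)/6 = 24/6 = 4; σ²_G = ((5−3)/6)² = 0.111
te_H = (7 + 4·11 + 21)/6 = 72/6 = 12; σ²_H = ((21−7)/6)² = 5.444
te_I = (4 + 4·7 + 22)/6 = 54/6 = 9; σ²_I = ((22−4)/6)² = 9.000

Forward pass:
ES_A = 0; EF_A = 6
ES_B = 6; EF_B = 6+9 = 15
ES_C = 6; EF_C = 6+13 = 19
ES_D = 6; EF_D = 6+9 = 15
ES_E = max(EF_C=19, EF_D=15) = 19; EF_E = 19+16 = 35
ES_F = 19; EF_F = 19+4 = 23
ES_G = max(EF_D=15, EF_E=35) = 35; EF_G = 35+4 = 39
ES_H = max(EF_A=6, EF_B=15) = 15; EF_H = 15+12 = 27
ES_I = max(EF_B=15, EF_F=23, EF_G=39, EF_H=27) = 39; EF_I = 39+9 = 48
Expected project duration μ = 48 days. Critical path: A → C → E → G → I.

Variance along critical path = 4.000 + 9.000 + 11.111 + 0.111 + 9.000 = 33.222
σ = √33.222 = 5.764 days

5.76 days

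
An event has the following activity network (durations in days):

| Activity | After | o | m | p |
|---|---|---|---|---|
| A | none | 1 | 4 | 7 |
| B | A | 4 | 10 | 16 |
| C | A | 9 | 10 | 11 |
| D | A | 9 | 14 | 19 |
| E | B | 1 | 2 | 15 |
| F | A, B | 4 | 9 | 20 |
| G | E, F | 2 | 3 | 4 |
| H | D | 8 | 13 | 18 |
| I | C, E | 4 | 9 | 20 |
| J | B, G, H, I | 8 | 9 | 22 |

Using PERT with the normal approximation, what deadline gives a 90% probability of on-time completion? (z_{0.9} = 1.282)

46.4 days

te_A = (1 + 4·4 + 7)/6 = 24/6 = 4; σ²_A = ((7−1)/6)² = 1.000
te_B = (4 + 4·10 + 16)/6 = 60/6 = 10; σ²_B = ((16−4)/6)² = 4.000
te_C = (9 + 4·10 + 11)/6 = 60/6 = 10; σ²_C = ((11−9)/6)² = 0.111
te_D = (9 + 4·14 + 19)/6 = 84/6 = 14; σ²_D = ((19−9)/6)² = 2.778
te_E = (1 + 4·2 + 15)/6 = 24/6 = 4; σ²_E = ((15−1)/6)² = 5.444
te_F = (4 + 4·9 + 20)/6 = 60/6 = 10; σ²_F = ((20−4)/6)² = 7.111
te_G = (2 + 4·3 + 4)/6 = 18/6 = 3; σ²_G = ((4−2)/6)² = 0.111
te_H = (8 + 4·13 + 18)/6 = 78/6 = 13; σ²_H = ((18−8)/6)² = 2.778
te_I = (4 + 4·9 + 20)/6 = 60/6 = 10; σ²_I = ((20−4)/6)² = 7.111
te_J = (8 + 4·9 + 22)/6 = 66/6 = 11; σ²_J = ((22−8)/6)² = 5.444

Forward pass:
ES_A = 0; EF_A = 4
ES_B = 4; EF_B = 4+10 = 14
ES_C = 4; EF_C = 4+10 = 14
ES_D = 4; EF_D = 4+14 = 18
ES_E = 14; EF_E = 14+4 = 18
ES_F = max(EF_A=4, EF_B=14) = 14; EF_F = 14+10 = 24
ES_G = max(EF_E=18, EF_F=24) = 24; EF_G = 24+3 = 27
ES_H = 18; EF_H = 18+13 = 31
ES_I = max(EF_C=14, EF_E=18) = 18; EF_I = 18+10 = 28
ES_J = max(EF_B=14, EF_G=27, EF_H=31, EF_I=28) = 31; EF_J = 31+11 = 42
Expected project duration μ = 42 days. Critical path: A → D → H → J.

Variance along critical path = 1.000 + 2.778 + 2.778 + 5.444 = 12.000; σ = 3.464 days.
D = μ + z·σ = 42 + 1.282·3.464 = 46.4 days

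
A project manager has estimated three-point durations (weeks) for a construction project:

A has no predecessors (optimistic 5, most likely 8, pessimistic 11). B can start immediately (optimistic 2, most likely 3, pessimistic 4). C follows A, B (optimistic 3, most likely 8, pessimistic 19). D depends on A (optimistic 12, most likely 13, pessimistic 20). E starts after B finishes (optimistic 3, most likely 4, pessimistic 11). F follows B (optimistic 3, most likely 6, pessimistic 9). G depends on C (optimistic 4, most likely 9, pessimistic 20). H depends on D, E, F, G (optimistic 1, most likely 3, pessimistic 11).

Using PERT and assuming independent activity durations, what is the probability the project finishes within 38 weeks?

0.951

te_A = (5 + 4·8 + 11)/6 = 48/6 = 8; σ²_A = ((11−5)/6)² = 1.000
te_B = (2 + 4·3 + 4)/6 = 18/6 = 3; σ²_B = ((4−2)/6)² = 0.111
te_C = (3 + 4·8 + 19)/6 = 54/6 = 9; σ²_C = ((19−3)/6)² = 7.111
te_D = (12 + 4·13 + 20)/6 = 84/6 = 14; σ²_D = ((20−12)/6)² = 1.778
te_E = (3 + 4·4 + 11)/6 = 30/6 = 5; σ²_E = ((11−3)/6)² = 1.778
te_F = (3 + 4·6 + 9)/6 = 36/6 = 6; σ²_F = ((9−3)/6)² = 1.000
te_G = (4 + 4·9 + 20)/6 = 60/6 = 10; σ²_G = ((20−4)/6)² = 7.111
te_H = (1 + 4·3 + 11)/6 = 24/6 = 4; σ²_H = ((11−1)/6)² = 2.778

Forward pass:
ES_A = 0; EF_A = 8
ES_B = 0; EF_B = 3
ES_C = max(EF_A=8, EF_B=3) = 8; EF_C = 8+9 = 17
ES_D = 8; EF_D = 8+14 = 22
ES_E = 3; EF_E = 3+5 = 8
ES_F = 3; EF_F = 3+6 = 9
ES_G = 17; EF_G = 17+10 = 27
ES_H = max(EF_D=22, EF_E=8, EF_F=9, EF_G=27) = 27; EF_H = 27+4 = 31
Expected project duration μ = 31 weeks. Critical path: A → C → G → H.

Variance along critical path = 1.000 + 7.111 + 7.111 + 2.778 = 18.000; σ = √18.000 = 4.243 weeks.
Z = (38 − 31) / 4.243 = 1.650
P(T ≤ 38) = Φ(1.650) ≈ 0.951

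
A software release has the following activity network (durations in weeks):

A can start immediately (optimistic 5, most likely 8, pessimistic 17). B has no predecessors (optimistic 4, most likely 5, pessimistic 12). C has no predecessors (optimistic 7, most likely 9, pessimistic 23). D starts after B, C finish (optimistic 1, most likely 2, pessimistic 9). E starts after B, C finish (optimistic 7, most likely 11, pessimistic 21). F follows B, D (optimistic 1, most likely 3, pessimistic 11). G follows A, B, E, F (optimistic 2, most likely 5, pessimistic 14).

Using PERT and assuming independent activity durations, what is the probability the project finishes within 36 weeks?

te_A = (5 + 4·8 + 17)/6 = 54/6 = 9; σ²_A = ((17−5)/6)² = 4.000
te_B = (4 + 4·5 + 12)/6 = 36/6 = 6; σ²_B = ((12−4)/6)² = 1.778
te_C = (7 + 4·9 + 23)/6 = 66/6 = 11; σ²_C = ((23−7)/6)² = 7.111
te_D = (1 + 4·2 + 9)/6 = 18/6 = 3; σ²_D = ((9−1)/6)² = 1.778
te_E = (7 + 4·11 + 21)/6 = 72/6 = 12; σ²_E = ((21−7)/6)² = 5.444
te_F = (1 + 4·3 + 11)/6 = 24/6 = 4; σ²_F = ((11−1)/6)² = 2.778
te_G = (2 + 4·5 + 14)/6 = 36/6 = 6; σ²_G = ((14−2)/6)² = 4.000

Forward pass:
ES_A = 0; EF_A = 9
ES_B = 0; EF_B = 6
ES_C = 0; EF_C = 11
ES_D = max(EF_B=6, EF_C=11) = 11; EF_D = 11+3 = 14
ES_E = max(EF_B=6, EF_C=11) = 11; EF_E = 11+12 = 23
ES_F = max(EF_B=6, EF_D=14) = 14; EF_F = 14+4 = 18
ES_G = max(EF_A=9, EF_B=6, EF_E=23, EF_F=18) = 23; EF_G = 23+6 = 29
Expected project duration μ = 29 weeks. Critical path: C → E → G.

Variance along critical path = 7.111 + 5.444 + 4.000 = 16.556; σ = √16.556 = 4.069 weeks.
Z = (36 − 29) / 4.069 = 1.720
P(T ≤ 36) = Φ(1.720) ≈ 0.957

0.957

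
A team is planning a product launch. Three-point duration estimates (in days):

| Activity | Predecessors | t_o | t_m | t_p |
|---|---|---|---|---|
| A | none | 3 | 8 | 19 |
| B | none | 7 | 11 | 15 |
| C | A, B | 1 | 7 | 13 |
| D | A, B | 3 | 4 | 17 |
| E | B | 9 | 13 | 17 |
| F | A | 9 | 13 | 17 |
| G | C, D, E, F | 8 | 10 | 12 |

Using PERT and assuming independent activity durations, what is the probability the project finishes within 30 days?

0.023

te_A = (3 + 4·8 + 19)/6 = 54/6 = 9; σ²_A = ((19−3)/6)² = 7.111
te_B = (7 + 4·11 + 15)/6 = 66/6 = 11; σ²_B = ((15−7)/6)² = 1.778
te_C = (1 + 4·7 + 13)/6 = 42/6 = 7; σ²_C = ((13−1)/6)² = 4.000
te_D = (3 + 4·4 + 17)/6 = 36/6 = 6; σ²_D = ((17−3)/6)² = 5.444
te_E = (9 + 4·13 + 17)/6 = 78/6 = 13; σ²_E = ((17−9)/6)² = 1.778
te_F = (9 + 4·13 + 17)/6 = 78/6 = 13; σ²_F = ((17−9)/6)² = 1.778
te_G = (8 + 4·10 + 12)/6 = 60/6 = 10; σ²_G = ((12−8)/6)² = 0.444

Forward pass:
ES_A = 0; EF_A = 9
ES_B = 0; EF_B = 11
ES_C = max(EF_A=9, EF_B=11) = 11; EF_C = 11+7 = 18
ES_D = max(EF_A=9, EF_B=11) = 11; EF_D = 11+6 = 17
ES_E = 11; EF_E = 11+13 = 24
ES_F = 9; EF_F = 9+13 = 22
ES_G = max(EF_C=18, EF_D=17, EF_E=24, EF_F=22) = 24; EF_G = 24+10 = 34
Expected project duration μ = 34 days. Critical path: B → E → G.

Variance along critical path = 1.778 + 1.778 + 0.444 = 4.000; σ = √4.000 = 2.000 days.
Z = (30 − 34) / 2.000 = -2.000
P(T ≤ 30) = Φ(-2.000) ≈ 0.023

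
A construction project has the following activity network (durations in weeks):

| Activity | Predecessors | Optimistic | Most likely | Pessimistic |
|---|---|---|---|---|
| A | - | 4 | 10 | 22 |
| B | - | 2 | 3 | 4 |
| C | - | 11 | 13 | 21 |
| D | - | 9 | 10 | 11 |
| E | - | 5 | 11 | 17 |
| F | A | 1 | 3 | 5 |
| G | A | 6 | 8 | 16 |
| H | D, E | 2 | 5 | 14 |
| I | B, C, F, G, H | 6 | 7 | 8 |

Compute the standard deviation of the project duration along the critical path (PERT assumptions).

3.45 weeks

te_A = (4 + 4·10 + 22)/6 = 66/6 = 11; σ²_A = ((22−4)/6)² = 9.000
te_B = (2 + 4·3 + 4)/6 = 18/6 = 3; σ²_B = ((4−2)/6)² = 0.111
te_C = (11 + 4·13 + 21)/6 = 84/6 = 14; σ²_C = ((21−11)/6)² = 2.778
te_D = (9 + 4·10 + 11)/6 = 60/6 = 10; σ²_D = ((11−9)/6)² = 0.111
te_E = (5 + 4·11 + 17)/6 = 66/6 = 11; σ²_E = ((17−5)/6)² = 4.000
te_F = (1 + 4·3 + 5)/6 = 18/6 = 3; σ²_F = ((5−1)/6)² = 0.444
te_G = (6 + 4·8 + 16)/6 = 54/6 = 9; σ²_G = ((16−6)/6)² = 2.778
te_H = (2 + 4·5 + 14)/6 = 36/6 = 6; σ²_H = ((14−2)/6)² = 4.000
te_I = (6 + 4·7 + 8)/6 = 42/6 = 7; σ²_I = ((8−6)/6)² = 0.111

Forward pass:
ES_A = 0; EF_A = 11
ES_B = 0; EF_B = 3
ES_C = 0; EF_C = 14
ES_D = 0; EF_D = 10
ES_E = 0; EF_E = 11
ES_F = 11; EF_F = 11+3 = 14
ES_G = 11; EF_G = 11+9 = 20
ES_H = max(EF_D=10, EF_E=11) = 11; EF_H = 11+6 = 17
ES_I = max(EF_B=3, EF_C=14, EF_F=14, EF_G=20, EF_H=17) = 20; EF_I = 20+7 = 27
Expected project duration μ = 27 weeks. Critical path: A → G → I.

Variance along critical path = 9.000 + 2.778 + 0.111 = 11.889
σ = √11.889 = 3.448 weeks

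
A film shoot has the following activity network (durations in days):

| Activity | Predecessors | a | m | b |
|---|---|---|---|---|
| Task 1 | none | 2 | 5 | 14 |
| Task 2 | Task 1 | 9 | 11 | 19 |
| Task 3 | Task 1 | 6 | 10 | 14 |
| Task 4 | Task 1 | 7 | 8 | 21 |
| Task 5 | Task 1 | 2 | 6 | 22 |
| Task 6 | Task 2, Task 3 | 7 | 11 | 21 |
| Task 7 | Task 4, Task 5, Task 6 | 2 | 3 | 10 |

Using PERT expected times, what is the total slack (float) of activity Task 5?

16 days

te_Task 1 = (2 + 4·5 + 14)/6 = 36/6 = 6
te_Task 2 = (9 + 4·11 + 19)/6 = 72/6 = 12
te_Task 3 = (6 + 4·10 + 14)/6 = 60/6 = 10
te_Task 4 = (7 + 4·8 + 21)/6 = 60/6 = 10
te_Task 5 = (2 + 4·6 + 22)/6 = 48/6 = 8
te_Task 6 = (7 + 4·11 + 21)/6 = 72/6 = 12
te_Task 7 = (2 + 4·3 + 10)/6 = 24/6 = 4

Forward pass:
ES_Task 1 = 0; EF_Task 1 = 6
ES_Task 2 = 6; EF_Task 2 = 6+12 = 18
ES_Task 3 = 6; EF_Task 3 = 6+10 = 16
ES_Task 4 = 6; EF_Task 4 = 6+10 = 16
ES_Task 5 = 6; EF_Task 5 = 6+8 = 14
ES_Task 6 = max(EF_Task 2=18, EF_Task 3=16) = 18; EF_Task 6 = 18+12 = 30
ES_Task 7 = max(EF_Task 4=16, EF_Task 5=14, EF_Task 6=30) = 30; EF_Task 7 = 30+4 = 34
Expected project duration μ = 34 days. Critical path: Task 1 → Task 2 → Task 6 → Task 7.

Backward pass:
LF_Task 7 = 34; LS_Task 7 = 34−4 = 30
LF_Task 6 = LS_Task 7 = 30; LS_Task 6 = 30−12 = 18
LF_Task 5 = LS_Task 7 = 30; LS_Task 5 = 30−8 = 22
LF_Task 4 = LS_Task 7 = 30; LS_Task 4 = 30−10 = 20
LF_Task 3 = LS_Task 6 = 18; LS_Task 3 = 18−10 = 8
LF_Task 2 = LS_Task 6 = 18; LS_Task 2 = 18−12 = 6
LF_Task 1 = min(LS_Task 2=6, LS_Task 3=8, LS_Task 4=20, LS_Task 5=22) = 6; LS_Task 1 = 6−6 = 0
Slack_Task 5 = LS_Task 5 − ES_Task 5 = 22 − 6 = 16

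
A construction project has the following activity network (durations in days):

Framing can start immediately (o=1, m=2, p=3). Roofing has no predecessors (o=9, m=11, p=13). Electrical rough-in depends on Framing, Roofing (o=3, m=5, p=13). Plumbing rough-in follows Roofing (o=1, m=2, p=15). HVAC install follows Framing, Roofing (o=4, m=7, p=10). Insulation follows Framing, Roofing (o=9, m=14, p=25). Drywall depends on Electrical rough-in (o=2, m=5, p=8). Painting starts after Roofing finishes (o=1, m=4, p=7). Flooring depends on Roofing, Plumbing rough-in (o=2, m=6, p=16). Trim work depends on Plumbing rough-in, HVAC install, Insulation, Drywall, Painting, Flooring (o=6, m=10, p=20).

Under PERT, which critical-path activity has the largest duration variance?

te_Framing = (1 + 4·2 + 3)/6 = 12/6 = 2; σ²_Framing = ((3−1)/6)² = 0.111
te_Roofing = (9 + 4·11 + 13)/6 = 66/6 = 11; σ²_Roofing = ((13−9)/6)² = 0.444
te_Electrical rough-in = (3 + 4·5 + 13)/6 = 36/6 = 6; σ²_Electrical rough-in = ((13−3)/6)² = 2.778
te_Plumbing rough-in = (1 + 4·2 + 15)/6 = 24/6 = 4; σ²_Plumbing rough-in = ((15−1)/6)² = 5.444
te_HVAC install = (4 + 4·7 + 10)/6 = 42/6 = 7; σ²_HVAC install = ((10−4)/6)² = 1.000
te_Insulation = (9 + 4·14 + 25)/6 = 90/6 = 15; σ²_Insulation = ((25−9)/6)² = 7.111
te_Drywall = (2 + 4·5 + 8)/6 = 30/6 = 5; σ²_Drywall = ((8−2)/6)² = 1.000
te_Painting = (1 + 4·4 + 7)/6 = 24/6 = 4; σ²_Painting = ((7−1)/6)² = 1.000
te_Flooring = (2 + 4·6 + 16)/6 = 42/6 = 7; σ²_Flooring = ((16−2)/6)² = 5.444
te_Trim work = (6 + 4·10 + 20)/6 = 66/6 = 11; σ²_Trim work = ((20−6)/6)² = 5.444

Forward pass:
ES_Framing = 0; EF_Framing = 2
ES_Roofing = 0; EF_Roofing = 11
ES_Electrical rough-in = max(EF_Framing=2, EF_Roofing=11) = 11; EF_Electrical rough-in = 11+6 = 17
ES_Plumbing rough-in = 11; EF_Plumbing rough-in = 11+4 = 15
ES_HVAC install = max(EF_Framing=2, EF_Roofing=11) = 11; EF_HVAC install = 11+7 = 18
ES_Insulation = max(EF_Framing=2, EF_Roofing=11) = 11; EF_Insulation = 11+15 = 26
ES_Drywall = 17; EF_Drywall = 17+5 = 22
ES_Painting = 11; EF_Painting = 11+4 = 15
ES_Flooring = max(EF_Roofing=11, EF_Plumbing rough-in=15) = 15; EF_Flooring = 15+7 = 22
ES_Trim work = max(EF_Plumbing rough-in=15, EF_HVAC install=18, EF_Insulation=26, EF_Drywall=22, EF_Painting=15, EF_Flooring=22) = 26; EF_Trim work = 26+11 = 37
Expected project duration μ = 37 days. Critical path: Roofing → Insulation → Trim work.

Variances on critical path: σ²_Roofing=0.444, σ²_Insulation=7.111, σ²_Trim work=5.444.
Largest is σ²_Insulation = 7.111.

Insulation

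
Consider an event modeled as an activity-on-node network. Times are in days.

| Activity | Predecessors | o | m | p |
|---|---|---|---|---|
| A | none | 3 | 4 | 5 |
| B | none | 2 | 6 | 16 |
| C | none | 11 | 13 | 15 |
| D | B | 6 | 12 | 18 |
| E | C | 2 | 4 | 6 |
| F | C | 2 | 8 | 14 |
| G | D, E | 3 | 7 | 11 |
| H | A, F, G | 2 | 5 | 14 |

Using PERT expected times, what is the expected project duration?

te_A = (3 + 4·4 + 5)/6 = 24/6 = 4
te_B = (2 + 4·6 + 16)/6 = 42/6 = 7
te_C = (11 + 4·13 + 15)/6 = 78/6 = 13
te_D = (6 + 4·12 + 18)/6 = 72/6 = 12
te_E = (2 + 4·4 + 6)/6 = 24/6 = 4
te_F = (2 + 4·8 + 14)/6 = 48/6 = 8
te_G = (3 + 4·7 + 11)/6 = 42/6 = 7
te_H = (2 + 4·5 + 14)/6 = 36/6 = 6

Forward pass:
ES_A = 0; EF_A = 4
ES_B = 0; EF_B = 7
ES_C = 0; EF_C = 13
ES_D = 7; EF_D = 7+12 = 19
ES_E = 13; EF_E = 13+4 = 17
ES_F = 13; EF_F = 13+8 = 21
ES_G = max(EF_D=19, EF_E=17) = 19; EF_G = 19+7 = 26
ES_H = max(EF_A=4, EF_F=21, EF_G=26) = 26; EF_H = 26+6 = 32
Expected project duration μ = 32 days. Critical path: B → D → G → H.

32 days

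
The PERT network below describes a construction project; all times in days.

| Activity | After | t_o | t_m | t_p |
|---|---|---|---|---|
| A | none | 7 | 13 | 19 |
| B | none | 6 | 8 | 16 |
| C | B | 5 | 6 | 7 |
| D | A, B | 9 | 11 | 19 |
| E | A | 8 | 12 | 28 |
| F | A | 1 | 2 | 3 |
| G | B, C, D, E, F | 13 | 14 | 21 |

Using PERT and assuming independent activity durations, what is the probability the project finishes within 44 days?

te_A = (7 + 4·13 + 19)/6 = 78/6 = 13; σ²_A = ((19−7)/6)² = 4.000
te_B = (6 + 4·8 + 16)/6 = 54/6 = 9; σ²_B = ((16−6)/6)² = 2.778
te_C = (5 + 4·6 + 7)/6 = 36/6 = 6; σ²_C = ((7−5)/6)² = 0.111
te_D = (9 + 4·11 + 19)/6 = 72/6 = 12; σ²_D = ((19−9)/6)² = 2.778
te_E = (8 + 4·12 + 28)/6 = 84/6 = 14; σ²_E = ((28−8)/6)² = 11.111
te_F = (1 + 4·2 + 3)/6 = 12/6 = 2; σ²_F = ((3−1)/6)² = 0.111
te_G = (13 + 4·14 + 21)/6 = 90/6 = 15; σ²_G = ((21−13)/6)² = 1.778

Forward pass:
ES_A = 0; EF_A = 13
ES_B = 0; EF_B = 9
ES_C = 9; EF_C = 9+6 = 15
ES_D = max(EF_A=13, EF_B=9) = 13; EF_D = 13+12 = 25
ES_E = 13; EF_E = 13+14 = 27
ES_F = 13; EF_F = 13+2 = 15
ES_G = max(EF_B=9, EF_C=15, EF_D=25, EF_E=27, EF_F=15) = 27; EF_G = 27+15 = 42
Expected project duration μ = 42 days. Critical path: A → E → G.

Variance along critical path = 4.000 + 11.111 + 1.778 = 16.889; σ = √16.889 = 4.110 days.
Z = (44 − 42) / 4.110 = 0.487
P(T ≤ 44) = Φ(0.487) ≈ 0.687

0.687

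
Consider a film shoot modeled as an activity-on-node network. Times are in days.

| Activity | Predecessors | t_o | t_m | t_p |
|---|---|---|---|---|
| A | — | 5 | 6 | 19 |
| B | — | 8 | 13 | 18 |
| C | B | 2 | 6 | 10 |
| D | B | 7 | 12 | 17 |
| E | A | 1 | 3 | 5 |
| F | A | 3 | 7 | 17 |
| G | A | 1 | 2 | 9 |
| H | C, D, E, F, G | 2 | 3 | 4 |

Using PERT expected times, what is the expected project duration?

te_A = (5 + 4·6 + 19)/6 = 48/6 = 8
te_B = (8 + 4·13 + 18)/6 = 78/6 = 13
te_C = (2 + 4·6 + 10)/6 = 36/6 = 6
te_D = (7 + 4·12 + 17)/6 = 72/6 = 12
te_E = (1 + 4·3 + 5)/6 = 18/6 = 3
te_F = (3 + 4·7 + 17)/6 = 48/6 = 8
te_G = (1 + 4·2 + 9)/6 = 18/6 = 3
te_H = (2 + 4·3 + 4)/6 = 18/6 = 3

Forward pass:
ES_A = 0; EF_A = 8
ES_B = 0; EF_B = 13
ES_C = 13; EF_C = 13+6 = 19
ES_D = 13; EF_D = 13+12 = 25
ES_E = 8; EF_E = 8+3 = 11
ES_F = 8; EF_F = 8+8 = 16
ES_G = 8; EF_G = 8+3 = 11
ES_H = max(EF_C=19, EF_D=25, EF_E=11, EF_F=16, EF_G=11) = 25; EF_H = 25+3 = 28
Expected project duration μ = 28 days. Critical path: B → D → H.

28 days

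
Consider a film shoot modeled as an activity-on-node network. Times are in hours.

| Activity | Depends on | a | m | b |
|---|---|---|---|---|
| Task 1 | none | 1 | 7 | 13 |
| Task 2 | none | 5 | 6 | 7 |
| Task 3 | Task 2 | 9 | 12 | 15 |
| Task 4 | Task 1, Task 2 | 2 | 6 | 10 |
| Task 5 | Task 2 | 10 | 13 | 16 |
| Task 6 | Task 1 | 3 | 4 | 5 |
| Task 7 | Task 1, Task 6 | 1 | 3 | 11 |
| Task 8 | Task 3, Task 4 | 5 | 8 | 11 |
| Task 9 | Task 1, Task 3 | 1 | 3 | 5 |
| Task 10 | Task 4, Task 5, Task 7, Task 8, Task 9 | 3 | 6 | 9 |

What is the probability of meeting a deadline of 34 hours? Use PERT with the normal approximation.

0.872

te_Task 1 = (1 + 4·7 + 13)/6 = 42/6 = 7; σ²_Task 1 = ((13−1)/6)² = 4.000
te_Task 2 = (5 + 4·6 + 7)/6 = 36/6 = 6; σ²_Task 2 = ((7−5)/6)² = 0.111
te_Task 3 = (9 + 4·12 + 15)/6 = 72/6 = 12; σ²_Task 3 = ((15−9)/6)² = 1.000
te_Task 4 = (2 + 4·6 + 10)/6 = 36/6 = 6; σ²_Task 4 = ((10−2)/6)² = 1.778
te_Task 5 = (10 + 4·13 + 16)/6 = 78/6 = 13; σ²_Task 5 = ((16−10)/6)² = 1.000
te_Task 6 = (3 + 4·4 + 5)/6 = 24/6 = 4; σ²_Task 6 = ((5−3)/6)² = 0.111
te_Task 7 = (1 + 4·3 + 11)/6 = 24/6 = 4; σ²_Task 7 = ((11−1)/6)² = 2.778
te_Task 8 = (5 + 4·8 + 11)/6 = 48/6 = 8; σ²_Task 8 = ((11−5)/6)² = 1.000
te_Task 9 = (1 + 4·3 + 5)/6 = 18/6 = 3; σ²_Task 9 = ((5−1)/6)² = 0.444
te_Task 10 = (3 + 4·6 + 9)/6 = 36/6 = 6; σ²_Task 10 = ((9−3)/6)² = 1.000

Forward pass:
ES_Task 1 = 0; EF_Task 1 = 7
ES_Task 2 = 0; EF_Task 2 = 6
ES_Task 3 = 6; EF_Task 3 = 6+12 = 18
ES_Task 4 = max(EF_Task 1=7, EF_Task 2=6) = 7; EF_Task 4 = 7+6 = 13
ES_Task 5 = 6; EF_Task 5 = 6+13 = 19
ES_Task 6 = 7; EF_Task 6 = 7+4 = 11
ES_Task 7 = max(EF_Task 1=7, EF_Task 6=11) = 11; EF_Task 7 = 11+4 = 15
ES_Task 8 = max(EF_Task 3=18, EF_Task 4=13) = 18; EF_Task 8 = 18+8 = 26
ES_Task 9 = max(EF_Task 1=7, EF_Task 3=18) = 18; EF_Task 9 = 18+3 = 21
ES_Task 10 = max(EF_Task 4=13, EF_Task 5=19, EF_Task 7=15, EF_Task 8=26, EF_Task 9=21) = 26; EF_Task 10 = 26+6 = 32
Expected project duration μ = 32 hours. Critical path: Task 2 → Task 3 → Task 8 → Task 10.

Variance along critical path = 0.111 + 1.000 + 1.000 + 1.000 = 3.111; σ = √3.111 = 1.764 hours.
Z = (34 − 32) / 1.764 = 1.134
P(T ≤ 34) = Φ(1.134) ≈ 0.872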